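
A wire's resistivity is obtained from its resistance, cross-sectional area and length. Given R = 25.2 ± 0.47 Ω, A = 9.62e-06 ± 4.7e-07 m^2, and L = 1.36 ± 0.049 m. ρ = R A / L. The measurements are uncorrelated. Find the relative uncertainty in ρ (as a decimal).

0.0635

For a monomial ρ ∝ R, A, L^-1, fractional errors add in quadrature:
  (1·δR/R)² = (1×0.0187)² = 0.000348;  (1·δA/A)² = (1×0.0489)² = 0.00239;  (-1·δL/L)² = (-1×0.0360)² = 0.00130
δρ/ρ = √(0.00403) = 0.0635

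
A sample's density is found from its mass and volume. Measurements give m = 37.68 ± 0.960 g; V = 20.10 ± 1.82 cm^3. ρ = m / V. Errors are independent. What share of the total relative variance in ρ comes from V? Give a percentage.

92.7%

(δρ/ρ)² = (1·δm/m)² + (-1·δV/V)²
  m term: (1×0.0255)² = 0.000649
  V term: (-1×0.0905)² = 0.00820
Total = 0.00885. Share from V = 0.00820/0.00885 = 0.927.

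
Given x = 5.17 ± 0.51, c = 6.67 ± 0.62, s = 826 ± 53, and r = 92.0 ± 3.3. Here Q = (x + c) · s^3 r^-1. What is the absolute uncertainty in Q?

Let u = x + c = 11.8. δu = √(δx² + δc²) = √(0.260 + 0.384) = 0.803, so δu/u = 0.0678.
Q is then a monomial in u, s, r:
δQ/Q = √((δu/u)² + (3·δs/s)² + (-1·δr/r)²) = √(0.00460 + 0.0371 + 0.00129) = 0.207
Q = 7.25e+07, so δQ = 0.207 × 7.25e+07 = 1.5e+07.

1.5e+07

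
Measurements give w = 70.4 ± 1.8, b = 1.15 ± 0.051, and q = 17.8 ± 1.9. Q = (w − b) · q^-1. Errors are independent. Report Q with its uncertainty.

3.89 ± 0.427

Let u = w − b = 69.2. δu = √(δw² + δb²) = √(3.24 + 0.00260) = 1.80, so δu/u = 0.0260.
Q is then a monomial in u, q:
δQ/Q = √((δu/u)² + (-1·δq/q)²) = √(0.000676 + 0.0114) = 0.110
Q = 3.89, so δQ = 0.110 × 3.89 = 0.427.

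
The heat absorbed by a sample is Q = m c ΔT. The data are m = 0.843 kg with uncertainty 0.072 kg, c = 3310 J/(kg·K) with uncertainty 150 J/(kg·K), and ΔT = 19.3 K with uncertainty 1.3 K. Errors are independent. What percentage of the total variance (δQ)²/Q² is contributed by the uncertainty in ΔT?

32.7%

(δQ/Q)² = (1·δm/m)² + (1·δc/c)² + (1·δΔT/ΔT)²
  m term: (1×0.0854)² = 0.00729
  c term: (1×0.0453)² = 0.00205
  ΔT term: (1×0.0674)² = 0.00454
Total = 0.0139. Share from ΔT = 0.00454/0.0139 = 0.327.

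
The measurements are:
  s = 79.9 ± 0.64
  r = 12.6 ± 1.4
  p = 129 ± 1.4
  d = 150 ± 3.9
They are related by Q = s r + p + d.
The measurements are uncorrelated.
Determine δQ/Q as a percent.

8.73%

Let w = s·r = 1010. δw/w = √((1·δs/s)² + (1·δr/r)²) = √(6.42e-05 + 0.0123) = 0.111, so δw = 112.
Q = w + p + d: δQ = √(δw² + δp² + δd²) = √(12600 + 1.96 + 15.2) = 112
Q = 1290, so δQ/Q = 112/1290 = 0.0873.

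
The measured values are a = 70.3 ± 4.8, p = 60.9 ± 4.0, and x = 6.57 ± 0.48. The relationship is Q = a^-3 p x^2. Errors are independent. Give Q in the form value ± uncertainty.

0.00757 ± 0.00197

Since Q is a product/quotient, work with relative uncertainties:
  (-3·δa/a)² = (-3×0.0683)² = 0.0420;  (1·δp/p)² = (1×0.0657)² = 0.00431;  (2·δx/x)² = (2×0.0731)² = 0.0214
δQ/Q = √(0.0676) = 0.260
Q = 0.00757, so δQ = 0.260 × 0.00757 = 0.00197.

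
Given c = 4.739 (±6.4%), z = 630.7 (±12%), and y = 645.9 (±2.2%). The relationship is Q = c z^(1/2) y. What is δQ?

6950

Q is a product of powers, so relative uncertainties combine in quadrature:
  (1·δc/c)² = (1×0.0640)² = 0.00410;  (½·δz/z)² = (0.5×0.120)² = 0.00360;  (1·δy/y)² = (1×0.0220)² = 0.000484
δQ/Q = √(0.00818) = 0.0904
Q = 76870, so δQ = 0.0904 × 76870 = 6950.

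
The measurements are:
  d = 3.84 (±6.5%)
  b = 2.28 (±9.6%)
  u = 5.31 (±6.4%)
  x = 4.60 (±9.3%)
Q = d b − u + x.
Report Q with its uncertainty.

Let p = d·b = 8.76. δp/p = √((1·δd/d)² + (1·δb/b)²) = √(0.00423 + 0.00922) = 0.116, so δp = 1.02.
Q = p − u + x: δQ = √(δp² + δu² + δx²) = √(1.03 + 0.115 + 0.183) = 1.15
Q = 8.05.

8.05 ± 1.15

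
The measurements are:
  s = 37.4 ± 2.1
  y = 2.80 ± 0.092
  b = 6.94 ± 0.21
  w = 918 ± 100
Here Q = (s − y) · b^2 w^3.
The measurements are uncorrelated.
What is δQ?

4.36e+11

Let u = s − y = 34.6. δu = √(δs² + δy²) = √(4.41 + 0.00846) = 2.10, so δu/u = 0.0608.
Q is then a monomial in u, b, w:
δQ/Q = √((δu/u)² + (2·δb/b)² + (3·δw/w)²) = √(0.00369 + 0.00366 + 0.107) = 0.338
Q = 1.29e+12, so δQ = 0.338 × 1.29e+12 = 4.36e+11.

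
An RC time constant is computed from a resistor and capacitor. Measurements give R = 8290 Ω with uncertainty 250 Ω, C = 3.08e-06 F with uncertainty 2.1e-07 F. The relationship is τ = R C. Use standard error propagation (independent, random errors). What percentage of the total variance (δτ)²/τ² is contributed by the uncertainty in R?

(δτ/τ)² = (1·δR/R)² + (1·δC/C)²
  R term: (1×0.0302)² = 0.000909
  C term: (1×0.0682)² = 0.00465
Total = 0.00556. Share from R = 0.000909/0.00556 = 0.164.

16.4%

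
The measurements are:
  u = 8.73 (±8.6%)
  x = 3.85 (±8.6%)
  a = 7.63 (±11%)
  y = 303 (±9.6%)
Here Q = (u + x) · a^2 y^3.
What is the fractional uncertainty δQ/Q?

Let w = u + x = 12.6. δw = √(δu² + δx²) = √(0.564 + 0.110) = 0.821, so δw/w = 0.0652.
Q is then a monomial in w, a, y:
δQ/Q = √((δw/w)² + (2·δa/a)² + (3·δy/y)²) = √(0.00425 + 0.0484 + 0.0829) = 0.368

0.368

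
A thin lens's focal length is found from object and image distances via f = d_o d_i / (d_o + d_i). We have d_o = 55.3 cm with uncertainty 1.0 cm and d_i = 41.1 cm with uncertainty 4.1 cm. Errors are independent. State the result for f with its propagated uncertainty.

∂f/∂d_o = (d_i/(d_o+d_i))² = 0.182;  ∂f/∂d_i = (d_o/(d_o+d_i))² = 0.329
δf = √((∂f/∂d_o · δd_o)² + (∂f/∂d_i · δd_i)²) = √(0.0330 + 1.82) = 1.36 cm
f = 23.6 cm.

23.6 ± 1.36 cm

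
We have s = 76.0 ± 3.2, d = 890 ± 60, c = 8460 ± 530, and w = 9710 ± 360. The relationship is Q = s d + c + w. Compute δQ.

5410

Let p = s·d = 67600. δp/p = √((1·δs/s)² + (1·δd/d)²) = √(0.00177 + 0.00454) = 0.0795, so δp = 5380.
Q = p + c + w: δQ = √(δp² + δc² + δw²) = √(2.89e+07 + 2.81e+05 + 1.3e+05) = 5410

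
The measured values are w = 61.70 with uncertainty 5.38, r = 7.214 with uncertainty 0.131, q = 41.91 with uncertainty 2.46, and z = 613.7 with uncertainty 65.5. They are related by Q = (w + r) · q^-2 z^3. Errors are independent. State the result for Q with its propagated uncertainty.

Let u = w + r = 68.91. δu = √(δw² + δr²) = √(28.9 + 0.0172) = 5.38, so δu/u = 0.0781.
Q is then a monomial in u, q, z:
δQ/Q = √((δu/u)² + (-2·δq/q)² + (3·δz/z)²) = √(0.00610 + 0.0138 + 0.103) = 0.350
Q = 9.069e+06, so δQ = 0.350 × 9.069e+06 = 3.17e+06.

(9.069 ± 3.17) × 10^6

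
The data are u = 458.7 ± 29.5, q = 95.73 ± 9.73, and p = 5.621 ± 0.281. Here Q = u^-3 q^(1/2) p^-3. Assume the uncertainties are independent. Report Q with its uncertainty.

For a monomial Q ∝ u^-3, q^(1/2), p^-3, fractional errors add in quadrature:
  (-3·δu/u)² = (-3×0.0643)² = 0.0372;  (½·δq/q)² = (0.5×0.102)² = 0.00258;  (-3·δp/p)² = (-3×0.0500)² = 0.0225
δQ/Q = √(0.0623) = 0.250
Q = 5.708e-10, so δQ = 0.250 × 5.708e-10 = 1.42e-10.

(5.708 ± 1.42) × 10^-10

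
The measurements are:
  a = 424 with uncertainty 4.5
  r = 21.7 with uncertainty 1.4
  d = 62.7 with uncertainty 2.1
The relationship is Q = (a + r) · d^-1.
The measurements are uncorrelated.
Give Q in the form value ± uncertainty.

Let u = a + r = 446. δu = √(δa² + δr²) = √(20.2 + 1.96) = 4.71, so δu/u = 0.0106.
Q is then a monomial in u, d:
δQ/Q = √((δu/u)² + (-1·δd/d)²) = √(0.000112 + 0.00112) = 0.0351
Q = 7.11, so δQ = 0.0351 × 7.11 = 0.250.

7.11 ± 0.250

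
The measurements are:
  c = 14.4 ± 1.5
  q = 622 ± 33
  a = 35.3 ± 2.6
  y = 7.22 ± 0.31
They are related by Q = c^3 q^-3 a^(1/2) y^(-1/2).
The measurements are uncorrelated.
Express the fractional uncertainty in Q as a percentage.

35.3%

Each factor contributes (exponent × relative error)² to (δQ/Q)²:
  (3·δc/c)² = (3×0.104)² = 0.0977;  (-3·δq/q)² = (-3×0.0531)² = 0.0253;  (½·δa/a)² = (0.5×0.0737)² = 0.00136;  (−½·δy/y)² = (-0.5×0.0429)² = 0.000461
δQ/Q = √(0.125) = 0.353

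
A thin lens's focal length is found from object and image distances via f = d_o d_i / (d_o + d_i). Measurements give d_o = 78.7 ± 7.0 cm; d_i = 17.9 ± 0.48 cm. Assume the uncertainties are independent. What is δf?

0.399 cm

∂f/∂d_o = (d_i/(d_o+d_i))² = 0.0343;  ∂f/∂d_i = (d_o/(d_o+d_i))² = 0.664
δf = √((∂f/∂d_o · δd_o)² + (∂f/∂d_i · δd_i)²) = √(0.0578 + 0.102) = 0.399 cm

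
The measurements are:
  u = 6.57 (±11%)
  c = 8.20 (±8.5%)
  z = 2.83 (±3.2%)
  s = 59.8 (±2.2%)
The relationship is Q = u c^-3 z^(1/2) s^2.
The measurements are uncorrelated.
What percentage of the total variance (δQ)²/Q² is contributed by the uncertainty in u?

(δQ/Q)² = (1·δu/u)² + (-3·δc/c)² + (½·δz/z)² + (2·δs/s)²
  u term: (1×0.110)² = 0.0121
  c term: (-3×0.0850)² = 0.0650
  z term: (0.5×0.0320)² = 0.000256
  s term: (2×0.0220)² = 0.00194
Total = 0.0793. Share from u = 0.0121/0.0793 = 0.153.

15.3%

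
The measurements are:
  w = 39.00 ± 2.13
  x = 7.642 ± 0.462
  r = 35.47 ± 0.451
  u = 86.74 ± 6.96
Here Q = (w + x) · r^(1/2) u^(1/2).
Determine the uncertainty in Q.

160

Let h = w + x = 46.64. δh = √(δw² + δx²) = √(4.54 + 0.213) = 2.18, so δh/h = 0.0467.
Q is then a monomial in h, r, u:
δQ/Q = √((δh/h)² + (½·δr/r)² + (½·δu/u)²) = √(0.00218 + 4.04e-05 + 0.00161) = 0.0619
Q = 2587, so δQ = 0.0619 × 2587 = 160.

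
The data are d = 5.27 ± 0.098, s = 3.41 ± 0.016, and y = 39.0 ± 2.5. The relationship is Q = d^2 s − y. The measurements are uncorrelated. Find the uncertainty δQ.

Let p = d^2·s = 94.7. δp/p = √((2·δd/d)² + (1·δs/s)²) = √(0.00138 + 2.2e-05) = 0.0375, so δp = 3.55.
Q = p − y: δQ = √(δp² + δy²) = √(12.6 + 6.25) = 4.34

4.34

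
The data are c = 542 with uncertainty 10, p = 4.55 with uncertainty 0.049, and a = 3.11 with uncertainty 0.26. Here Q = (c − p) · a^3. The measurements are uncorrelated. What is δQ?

4070

Let u = c − p = 537. δu = √(δc² + δp²) = √(100 + 0.00240) = 10.0, so δu/u = 0.0186.
Q is then a monomial in u, a:
δQ/Q = √((δu/u)² + (3·δa/a)²) = √(0.000346 + 0.0629) = 0.251
Q = 16200, so δQ = 0.251 × 16200 = 4070.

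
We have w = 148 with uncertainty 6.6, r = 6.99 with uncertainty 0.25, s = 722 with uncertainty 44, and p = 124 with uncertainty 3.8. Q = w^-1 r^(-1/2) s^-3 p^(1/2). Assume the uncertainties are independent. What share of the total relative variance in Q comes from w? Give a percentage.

(δQ/Q)² = (-1·δw/w)² + (−½·δr/r)² + (-3·δs/s)² + (½·δp/p)²
  w term: (-1×0.0446)² = 0.00199
  r term: (-0.5×0.0358)² = 0.000320
  s term: (-3×0.0609)² = 0.0334
  p term: (0.5×0.0306)² = 0.000235
Total = 0.0360. Share from w = 0.00199/0.0360 = 0.0553.

5.53%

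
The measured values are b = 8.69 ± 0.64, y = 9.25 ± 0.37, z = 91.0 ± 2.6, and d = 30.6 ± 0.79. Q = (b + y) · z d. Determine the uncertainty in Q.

Let u = b + y = 17.9. δu = √(δb² + δy²) = √(0.410 + 0.137) = 0.739, so δu/u = 0.0412.
Q is then a monomial in u, z, d:
δQ/Q = √((δu/u)² + (1·δz/z)² + (1·δd/d)²) = √(0.00170 + 0.000816 + 0.000667) = 0.0564
Q = 50000, so δQ = 0.0564 × 50000 = 2820.

2820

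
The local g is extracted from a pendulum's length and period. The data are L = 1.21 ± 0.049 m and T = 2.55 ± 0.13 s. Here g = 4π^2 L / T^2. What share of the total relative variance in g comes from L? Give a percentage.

(δg/g)² = (1·δL/L)² + (-2·δT/T)²
  L term: (1×0.0405)² = 0.00164
  T term: (-2×0.0510)² = 0.0104
Total = 0.0120. Share from L = 0.00164/0.0120 = 0.136.

13.6%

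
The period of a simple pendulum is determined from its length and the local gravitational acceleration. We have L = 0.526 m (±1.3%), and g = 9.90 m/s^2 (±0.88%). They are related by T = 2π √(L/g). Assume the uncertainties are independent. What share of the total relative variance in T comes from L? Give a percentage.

(δT/T)² = (½·δL/L)² + (−½·δg/g)²
  L term: (0.5×0.0130)² = 4.23e-05
  g term: (-0.5×0.00880)² = 1.94e-05
Total = 6.16e-05. Share from L = 4.23e-05/6.16e-05 = 0.686.

68.6%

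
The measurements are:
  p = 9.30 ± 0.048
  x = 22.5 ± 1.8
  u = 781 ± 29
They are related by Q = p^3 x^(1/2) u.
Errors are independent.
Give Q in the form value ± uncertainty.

Since Q is a product/quotient, work with relative uncertainties:
  (3·δp/p)² = (3×0.00516)² = 0.000240;  (½·δx/x)² = (0.5×0.0800)² = 0.00160;  (1·δu/u)² = (1×0.0371)² = 0.00138
δQ/Q = √(0.00322) = 0.0567
Q = 2.98e+06, so δQ = 0.0567 × 2.98e+06 = 1.69e+05.

(2.98 ± 0.169) × 10^6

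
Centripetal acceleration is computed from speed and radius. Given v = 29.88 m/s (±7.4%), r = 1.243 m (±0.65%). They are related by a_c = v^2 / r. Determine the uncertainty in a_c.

106 m/s^2

For a monomial a_c ∝ v^2, r^-1, fractional errors add in quadrature:
  (2·δv/v)² = (2×0.0740)² = 0.0219;  (-1·δr/r)² = (-1×0.00650)² = 4.23e-05
δa_c/a_c = √(0.0219) = 0.148
a_c = 718.3 m/s^2, so δa_c = 0.148 × 718.3 = 106 m/s^2.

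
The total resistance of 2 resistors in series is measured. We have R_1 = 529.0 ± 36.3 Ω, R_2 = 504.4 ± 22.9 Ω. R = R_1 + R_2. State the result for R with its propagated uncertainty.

For a sum/difference, combine absolute errors in quadrature:
  (δR_1)² = 1320;  (δR_2)² = 524
δR = √(1840) = 42.9 Ω
R = 1033 Ω.

1033 ± 42.9 Ω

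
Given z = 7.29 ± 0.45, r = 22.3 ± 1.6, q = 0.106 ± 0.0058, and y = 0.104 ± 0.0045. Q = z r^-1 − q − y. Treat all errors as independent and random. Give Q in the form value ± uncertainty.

Let p = z·r^-1 = 0.327. δp/p = √((1·δz/z)² + (-1·δr/r)²) = √(0.00381 + 0.00515) = 0.0946, so δp = 0.0309.
Q = p − q − y: δQ = √(δp² + δq² + δy²) = √(0.000957 + 3.36e-05 + 2.02e-05) = 0.0318
Q = 0.117.

0.117 ± 0.0318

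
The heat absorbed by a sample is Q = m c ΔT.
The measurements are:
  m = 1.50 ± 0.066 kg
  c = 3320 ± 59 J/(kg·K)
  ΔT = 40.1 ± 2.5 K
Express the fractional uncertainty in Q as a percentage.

7.83%

Q is a product of powers, so relative uncertainties combine in quadrature:
  (1·δm/m)² = (1×0.0440)² = 0.00194;  (1·δc/c)² = (1×0.0178)² = 0.000316;  (1·δΔT/ΔT)² = (1×0.0623)² = 0.00389
δQ/Q = √(0.00614) = 0.0783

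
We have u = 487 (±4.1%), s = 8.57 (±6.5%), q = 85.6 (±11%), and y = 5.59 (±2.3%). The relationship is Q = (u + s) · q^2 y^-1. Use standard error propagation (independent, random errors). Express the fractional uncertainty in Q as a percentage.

Let w = u + s = 496. δw = √(δu² + δs²) = √(399 + 0.310) = 20.0, so δw/w = 0.0403.
Q is then a monomial in w, q, y:
δQ/Q = √((δw/w)² + (2·δq/q)² + (-1·δy/y)²) = √(0.00162 + 0.0484 + 0.000529) = 0.225

22.5%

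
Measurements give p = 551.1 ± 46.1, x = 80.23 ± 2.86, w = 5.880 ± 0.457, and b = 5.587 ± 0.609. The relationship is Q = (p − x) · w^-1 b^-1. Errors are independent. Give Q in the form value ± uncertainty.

14.33 ± 2.38

Let u = p − x = 470.9. δu = √(δp² + δx²) = √(2130 + 8.18) = 46.2, so δu/u = 0.0981.
Q is then a monomial in u, w, b:
δQ/Q = √((δu/u)² + (-1·δw/w)² + (-1·δb/b)²) = √(0.00962 + 0.00604 + 0.0119) = 0.166
Q = 14.33, so δQ = 0.166 × 14.33 = 2.38.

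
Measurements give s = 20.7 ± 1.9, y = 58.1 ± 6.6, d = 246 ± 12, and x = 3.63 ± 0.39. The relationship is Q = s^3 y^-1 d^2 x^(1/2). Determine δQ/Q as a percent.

31.8%

Each factor contributes (exponent × relative error)² to (δQ/Q)²:
  (3·δs/s)² = (3×0.0918)² = 0.0758;  (-1·δy/y)² = (-1×0.114)² = 0.0129;  (2·δd/d)² = (2×0.0488)² = 0.00952;  (½·δx/x)² = (0.5×0.107)² = 0.00289
δQ/Q = √(0.101) = 0.318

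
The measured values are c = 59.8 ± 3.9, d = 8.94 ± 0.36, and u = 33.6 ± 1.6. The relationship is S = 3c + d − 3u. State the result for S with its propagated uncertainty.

87.5 ± 12.7

Sums and differences: (δS)² = Σ (cᵢ δxᵢ)².
  (3·δc)² = 137;  (δd)² = 0.130;  (3·δu)² = 23.0
δS = √(160) = 12.7
S = 87.5.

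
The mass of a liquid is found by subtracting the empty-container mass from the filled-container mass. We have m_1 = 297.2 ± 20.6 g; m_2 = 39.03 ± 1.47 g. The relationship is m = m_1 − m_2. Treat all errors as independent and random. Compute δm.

20.7 g

m is a linear combination, so absolute uncertainties add in quadrature:
  (δm_1)² = 424;  (δm_2)² = 2.16
δm = √(427) = 20.7 g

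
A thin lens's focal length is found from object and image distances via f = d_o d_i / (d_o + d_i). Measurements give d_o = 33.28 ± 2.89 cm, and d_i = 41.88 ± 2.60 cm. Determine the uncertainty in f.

∂f/∂d_o = (d_i/(d_o+d_i))² = 0.310;  ∂f/∂d_i = (d_o/(d_o+d_i))² = 0.196
δf = √((∂f/∂d_o · δd_o)² + (∂f/∂d_i · δd_i)²) = √(0.805 + 0.260) = 1.03 cm

1.03 cm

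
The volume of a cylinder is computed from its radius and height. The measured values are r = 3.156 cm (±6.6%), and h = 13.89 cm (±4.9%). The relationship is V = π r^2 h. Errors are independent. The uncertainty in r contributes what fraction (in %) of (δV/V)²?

(δV/V)² = (2·δr/r)² + (1·δh/h)²
  r term: (2×0.0660)² = 0.0174
  h term: (1×0.0490)² = 0.00240
Total = 0.0198. Share from r = 0.0174/0.0198 = 0.879.

87.9%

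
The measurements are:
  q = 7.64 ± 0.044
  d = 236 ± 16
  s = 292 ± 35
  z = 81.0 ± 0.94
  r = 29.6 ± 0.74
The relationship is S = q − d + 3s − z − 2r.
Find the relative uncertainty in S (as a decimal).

Absolute uncertainties add in quadrature for a linear combination:
  (δq)² = 0.00194;  (δd)² = 256;  (3·δs)² = 11000;  (δz)² = 0.884;  (2·δr)² = 2.19
δS = √(11300) = 106
S = 507, so δS/S = 106/507 = 0.209.

0.209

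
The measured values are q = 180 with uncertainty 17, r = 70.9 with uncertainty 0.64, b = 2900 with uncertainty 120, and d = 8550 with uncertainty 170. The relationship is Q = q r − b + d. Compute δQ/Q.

0.0667

Let p = q·r = 12800. δp/p = √((1·δq/q)² + (1·δr/r)²) = √(0.00892 + 8.15e-05) = 0.0949, so δp = 1210.
Q = p − b + d: δQ = √(δp² + δb² + δd²) = √(1.47e+06 + 14400 + 28900) = 1230
Q = 18400, so δQ/Q = 1230/18400 = 0.0667.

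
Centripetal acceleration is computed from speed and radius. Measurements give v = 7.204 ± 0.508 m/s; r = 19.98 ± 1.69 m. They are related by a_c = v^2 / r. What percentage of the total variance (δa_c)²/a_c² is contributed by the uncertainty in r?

26.5%

(δa_c/a_c)² = (2·δv/v)² + (-1·δr/r)²
  v term: (2×0.0705)² = 0.0199
  r term: (-1×0.0846)² = 0.00715
Total = 0.0270. Share from r = 0.00715/0.0270 = 0.265.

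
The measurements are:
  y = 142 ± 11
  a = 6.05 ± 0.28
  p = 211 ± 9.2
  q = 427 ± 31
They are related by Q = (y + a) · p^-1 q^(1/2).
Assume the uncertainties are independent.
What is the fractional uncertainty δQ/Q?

Let u = y + a = 148. δu = √(δy² + δa²) = √(121 + 0.0784) = 11.0, so δu/u = 0.0743.
Q is then a monomial in u, p, q:
δQ/Q = √((δu/u)² + (-1·δp/p)² + (½·δq/q)²) = √(0.00552 + 0.00190 + 0.00132) = 0.0935

0.0935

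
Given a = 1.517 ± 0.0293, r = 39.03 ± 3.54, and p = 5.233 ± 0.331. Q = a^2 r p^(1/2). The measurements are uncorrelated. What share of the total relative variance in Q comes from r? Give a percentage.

76.7%

(δQ/Q)² = (2·δa/a)² + (1·δr/r)² + (½·δp/p)²
  a term: (2×0.0193)² = 0.00149
  r term: (1×0.0907)² = 0.00823
  p term: (0.5×0.0633)² = 0.00100
Total = 0.0107. Share from r = 0.00823/0.0107 = 0.767.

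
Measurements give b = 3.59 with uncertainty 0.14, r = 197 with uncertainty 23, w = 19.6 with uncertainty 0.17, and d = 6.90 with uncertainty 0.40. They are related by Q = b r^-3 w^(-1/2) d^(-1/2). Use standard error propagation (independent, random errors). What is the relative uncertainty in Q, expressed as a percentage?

35.4%

Relative error in a monomial: (δQ/Q)² = Σ (nᵢ · δxᵢ/xᵢ)².
  (1·δb/b)² = (1×0.0390)² = 0.00152;  (-3·δr/r)² = (-3×0.117)² = 0.123;  (−½·δw/w)² = (-0.5×0.00867)² = 1.88e-05;  (−½·δd/d)² = (-0.5×0.0580)² = 0.000840
δQ/Q = √(0.125) = 0.354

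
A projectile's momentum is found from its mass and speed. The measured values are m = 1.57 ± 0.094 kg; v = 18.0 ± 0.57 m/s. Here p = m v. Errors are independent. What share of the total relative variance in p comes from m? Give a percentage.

78.1%

(δp/p)² = (1·δm/m)² + (1·δv/v)²
  m term: (1×0.0599)² = 0.00358
  v term: (1×0.0317)² = 0.00100
Total = 0.00459. Share from m = 0.00358/0.00459 = 0.781.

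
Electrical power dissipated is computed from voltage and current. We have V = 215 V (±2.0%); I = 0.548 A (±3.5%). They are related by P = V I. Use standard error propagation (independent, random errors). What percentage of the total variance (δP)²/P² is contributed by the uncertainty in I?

75.4%

(δP/P)² = (1·δV/V)² + (1·δI/I)²
  V term: (1×0.0200)² = 0.000400
  I term: (1×0.0350)² = 0.00123
Total = 0.00163. Share from I = 0.00123/0.00163 = 0.754.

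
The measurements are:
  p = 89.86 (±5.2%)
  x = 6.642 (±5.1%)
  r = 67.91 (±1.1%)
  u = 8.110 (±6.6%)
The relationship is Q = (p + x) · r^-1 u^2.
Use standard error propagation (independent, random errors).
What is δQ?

Let w = p + x = 96.50. δw = √(δp² + δx²) = √(21.8 + 0.115) = 4.68, so δw/w = 0.0485.
Q is then a monomial in w, r, u:
δQ/Q = √((δw/w)² + (-1·δr/r)² + (2·δu/u)²) = √(0.00236 + 0.000121 + 0.0174) = 0.141
Q = 93.46, so δQ = 0.141 × 93.46 = 13.2.

13.2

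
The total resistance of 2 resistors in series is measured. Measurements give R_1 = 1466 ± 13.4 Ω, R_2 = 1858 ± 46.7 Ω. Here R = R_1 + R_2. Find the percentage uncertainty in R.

For a sum/difference, combine absolute errors in quadrature:
  (δR_1)² = 180;  (δR_2)² = 2180
δR = √(2360) = 48.6 Ω
R = 3324 Ω, so δR/R = 48.6/3324 = 0.0146.

1.46%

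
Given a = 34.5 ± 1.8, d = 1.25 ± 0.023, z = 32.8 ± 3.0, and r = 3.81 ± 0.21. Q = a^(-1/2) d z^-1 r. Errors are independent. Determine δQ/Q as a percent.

For a monomial Q ∝ a^(-1/2), d, z^-1, r, fractional errors add in quadrature:
  (−½·δa/a)² = (-0.5×0.0522)² = 0.000681;  (1·δd/d)² = (1×0.0184)² = 0.000339;  (-1·δz/z)² = (-1×0.0915)² = 0.00837;  (1·δr/r)² = (1×0.0551)² = 0.00304
δQ/Q = √(0.0124) = 0.111

11.1%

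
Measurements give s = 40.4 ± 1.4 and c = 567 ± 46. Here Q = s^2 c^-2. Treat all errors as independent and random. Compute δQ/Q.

0.176

Q is a product of powers, so relative uncertainties combine in quadrature:
  (2·δs/s)² = (2×0.0347)² = 0.00480;  (-2·δc/c)² = (-2×0.0811)² = 0.0263
δQ/Q = √(0.0311) = 0.176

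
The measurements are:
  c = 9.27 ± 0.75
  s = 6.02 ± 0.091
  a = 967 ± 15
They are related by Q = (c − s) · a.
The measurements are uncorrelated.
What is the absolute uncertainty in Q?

732

Let u = c − s = 3.25. δu = √(δc² + δs²) = √(0.562 + 0.00828) = 0.756, so δu/u = 0.232.
Q is then a monomial in u, a:
δQ/Q = √((δu/u)² + (1·δa/a)²) = √(0.0540 + 0.000241) = 0.233
Q = 3140, so δQ = 0.233 × 3140 = 732.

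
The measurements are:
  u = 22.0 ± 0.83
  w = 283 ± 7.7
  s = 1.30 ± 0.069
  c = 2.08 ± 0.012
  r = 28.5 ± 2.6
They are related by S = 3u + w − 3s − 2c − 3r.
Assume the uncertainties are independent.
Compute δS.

Absolute uncertainties add in quadrature for a linear combination:
  (3·δu)² = 6.20;  (δw)² = 59.3;  (3·δs)² = 0.0428;  (2·δc)² = 0.000576;  (3·δr)² = 60.8
δS = √(126) = 11.2

11.2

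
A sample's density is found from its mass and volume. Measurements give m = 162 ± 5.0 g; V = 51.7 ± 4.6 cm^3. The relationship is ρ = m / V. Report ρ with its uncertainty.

Products/powers → add relative errors in quadrature, weighted by exponent:
  (1·δm/m)² = (1×0.0309)² = 0.000953;  (-1·δV/V)² = (-1×0.0890)² = 0.00792
δρ/ρ = √(0.00887) = 0.0942
ρ = 3.13 g/cm^3, so δρ = 0.0942 × 3.13 = 0.295 g/cm^3.

3.13 ± 0.295 g/cm^3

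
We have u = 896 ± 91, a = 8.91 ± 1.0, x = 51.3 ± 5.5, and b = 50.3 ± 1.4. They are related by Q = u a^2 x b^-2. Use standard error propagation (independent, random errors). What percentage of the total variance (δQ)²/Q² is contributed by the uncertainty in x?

(δQ/Q)² = (1·δu/u)² + (2·δa/a)² + (1·δx/x)² + (-2·δb/b)²
  u term: (1×0.102)² = 0.0103
  a term: (2×0.112)² = 0.0504
  x term: (1×0.107)² = 0.0115
  b term: (-2×0.0278)² = 0.00310
Total = 0.0753. Share from x = 0.0115/0.0753 = 0.153.

15.3%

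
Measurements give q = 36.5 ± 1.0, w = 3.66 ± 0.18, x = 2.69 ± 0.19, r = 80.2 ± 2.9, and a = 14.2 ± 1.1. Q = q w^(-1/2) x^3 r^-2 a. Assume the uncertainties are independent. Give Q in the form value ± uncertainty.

Products/powers → add relative errors in quadrature, weighted by exponent:
  (1·δq/q)² = (1×0.0274)² = 0.000751;  (−½·δw/w)² = (-0.5×0.0492)² = 0.000605;  (3·δx/x)² = (3×0.0706)² = 0.0449;  (-2·δr/r)² = (-2×0.0362)² = 0.00523;  (1·δa/a)² = (1×0.0775)² = 0.00600
δQ/Q = √(0.0575) = 0.240
Q = 0.820, so δQ = 0.240 × 0.820 = 0.197.

0.820 ± 0.197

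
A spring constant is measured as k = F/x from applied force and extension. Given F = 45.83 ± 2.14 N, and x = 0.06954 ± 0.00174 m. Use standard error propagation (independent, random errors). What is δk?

34.9 N/m

Relative error in a monomial: (δk/k)² = Σ (nᵢ · δxᵢ/xᵢ)².
  (1·δF/F)² = (1×0.0467)² = 0.00218;  (-1·δx/x)² = (-1×0.0250)² = 0.000626
δk/k = √(0.00281) = 0.0530
k = 659.0 N/m, so δk = 0.0530 × 659.0 = 34.9 N/m.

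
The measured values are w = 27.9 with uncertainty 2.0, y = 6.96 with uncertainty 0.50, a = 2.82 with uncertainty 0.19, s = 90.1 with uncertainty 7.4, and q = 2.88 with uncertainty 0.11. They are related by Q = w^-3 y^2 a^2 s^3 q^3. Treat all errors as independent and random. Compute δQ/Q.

Relative error in a monomial: (δQ/Q)² = Σ (nᵢ · δxᵢ/xᵢ)².
  (-3·δw/w)² = (-3×0.0717)² = 0.0462;  (2·δy/y)² = (2×0.0718)² = 0.0206;  (2·δa/a)² = (2×0.0674)² = 0.0182;  (3·δs/s)² = (3×0.0821)² = 0.0607;  (3·δq/q)² = (3×0.0382)² = 0.0131
δQ/Q = √(0.159) = 0.399

0.399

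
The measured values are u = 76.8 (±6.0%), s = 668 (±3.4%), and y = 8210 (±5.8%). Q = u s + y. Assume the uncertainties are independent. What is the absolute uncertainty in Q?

3570

Let p = u·s = 51300. δp/p = √((1·δu/u)² + (1·δs/s)²) = √(0.00360 + 0.00116) = 0.0690, so δp = 3540.
Q = p + y: δQ = √(δp² + δy²) = √(1.25e+07 + 2.27e+05) = 3570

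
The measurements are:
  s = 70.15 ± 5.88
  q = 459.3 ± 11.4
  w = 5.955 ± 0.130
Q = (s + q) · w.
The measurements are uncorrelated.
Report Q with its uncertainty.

3153 ± 103

Let u = s + q = 529.5. δu = √(δs² + δq²) = √(34.6 + 130) = 12.8, so δu/u = 0.0242.
Q is then a monomial in u, w:
δQ/Q = √((δu/u)² + (1·δw/w)²) = √(0.000587 + 0.000477) = 0.0326
Q = 3153, so δQ = 0.0326 × 3153 = 103.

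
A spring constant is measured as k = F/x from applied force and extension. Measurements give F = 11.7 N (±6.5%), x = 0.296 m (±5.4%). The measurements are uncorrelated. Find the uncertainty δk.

3.34 N/m

For a monomial k ∝ F, x^-1, fractional errors add in quadrature:
  (1·δF/F)² = (1×0.0650)² = 0.00423;  (-1·δx/x)² = (-1×0.0540)² = 0.00292
δk/k = √(0.00714) = 0.0845
k = 39.5 N/m, so δk = 0.0845 × 39.5 = 3.34 N/m.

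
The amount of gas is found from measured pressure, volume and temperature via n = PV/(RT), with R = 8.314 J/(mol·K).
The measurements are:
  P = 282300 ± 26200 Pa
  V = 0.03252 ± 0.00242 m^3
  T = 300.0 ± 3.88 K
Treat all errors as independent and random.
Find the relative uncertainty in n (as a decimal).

0.120

n is a product of powers, so relative uncertainties combine in quadrature:
  (1·δP/P)² = (1×0.0928)² = 0.00861;  (1·δV/V)² = (1×0.0744)² = 0.00554;  (-1·δT/T)² = (-1×0.0129)² = 0.000167
δn/n = √(0.0143) = 0.120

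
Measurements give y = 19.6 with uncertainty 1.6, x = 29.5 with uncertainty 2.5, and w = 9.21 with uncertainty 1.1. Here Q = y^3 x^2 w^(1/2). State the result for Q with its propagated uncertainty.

Products/powers → add relative errors in quadrature, weighted by exponent:
  (3·δy/y)² = (3×0.0816)² = 0.0600;  (2·δx/x)² = (2×0.0847)² = 0.0287;  (½·δw/w)² = (0.5×0.119)² = 0.00357
δQ/Q = √(0.0923) = 0.304
Q = 1.99e+07, so δQ = 0.304 × 1.99e+07 = 6.04e+06.

(1.99 ± 0.604) × 10^7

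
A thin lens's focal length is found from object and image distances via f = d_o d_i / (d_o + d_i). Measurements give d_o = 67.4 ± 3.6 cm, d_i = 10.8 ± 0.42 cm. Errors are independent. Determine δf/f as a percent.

∂f/∂d_o = (d_i/(d_o+d_i))² = 0.0191;  ∂f/∂d_i = (d_o/(d_o+d_i))² = 0.743
δf = √((∂f/∂d_o · δd_o)² + (∂f/∂d_i · δd_i)²) = √(0.00471 + 0.0973) = 0.319 cm
f = 9.31 cm, so δf/f = 0.319/9.31 = 0.0343.

3.43%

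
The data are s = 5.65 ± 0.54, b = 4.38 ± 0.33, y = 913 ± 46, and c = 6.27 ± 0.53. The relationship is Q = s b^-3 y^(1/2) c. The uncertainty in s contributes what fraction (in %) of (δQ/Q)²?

13.4%

(δQ/Q)² = (1·δs/s)² + (-3·δb/b)² + (½·δy/y)² + (1·δc/c)²
  s term: (1×0.0956)² = 0.00913
  b term: (-3×0.0753)² = 0.0511
  y term: (0.5×0.0504)² = 0.000635
  c term: (1×0.0845)² = 0.00715
Total = 0.0680. Share from s = 0.00913/0.0680 = 0.134.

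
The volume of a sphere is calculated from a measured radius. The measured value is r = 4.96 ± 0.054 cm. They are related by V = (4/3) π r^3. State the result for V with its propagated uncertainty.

V ∝ r^3, so δV/V = |3| · δr/r = 3 × 0.0109 = 0.0327.
V = 511 cm^3, so δV = 0.0327 × 511 = 16.7 cm^3.

511 ± 16.7 cm^3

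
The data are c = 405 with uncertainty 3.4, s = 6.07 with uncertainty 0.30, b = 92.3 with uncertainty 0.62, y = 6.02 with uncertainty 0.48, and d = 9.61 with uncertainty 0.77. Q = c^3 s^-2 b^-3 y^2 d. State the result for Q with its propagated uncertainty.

799 ± 165

Q is a product of powers, so relative uncertainties combine in quadrature:
  (3·δc/c)² = (3×0.00840)² = 0.000634;  (-2·δs/s)² = (-2×0.0494)² = 0.00977;  (-3·δb/b)² = (-3×0.00672)² = 0.000406;  (2·δy/y)² = (2×0.0797)² = 0.0254;  (1·δd/d)² = (1×0.0801)² = 0.00642
δQ/Q = √(0.0427) = 0.207
Q = 799, so δQ = 0.207 × 799 = 165.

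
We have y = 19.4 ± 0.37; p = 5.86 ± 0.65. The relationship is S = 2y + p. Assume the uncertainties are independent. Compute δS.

Absolute uncertainties add in quadrature for a linear combination:
  (2·δy)² = 0.548;  (δp)² = 0.423
δS = √(0.970) = 0.985

0.985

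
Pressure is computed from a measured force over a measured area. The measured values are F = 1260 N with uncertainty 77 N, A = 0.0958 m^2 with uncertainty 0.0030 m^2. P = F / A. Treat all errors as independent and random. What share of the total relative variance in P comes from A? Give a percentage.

(δP/P)² = (1·δF/F)² + (-1·δA/A)²
  F term: (1×0.0611)² = 0.00373
  A term: (-1×0.0313)² = 0.000981
Total = 0.00472. Share from A = 0.000981/0.00472 = 0.208.

20.8%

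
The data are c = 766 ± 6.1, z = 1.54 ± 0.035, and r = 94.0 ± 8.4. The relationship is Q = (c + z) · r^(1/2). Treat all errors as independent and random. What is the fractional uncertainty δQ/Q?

Let u = c + z = 768. δu = √(δc² + δz²) = √(37.2 + 0.00123) = 6.10, so δu/u = 0.00795.
Q is then a monomial in u, r:
δQ/Q = √((δu/u)² + (½·δr/r)²) = √(6.32e-05 + 0.00200) = 0.0454

0.0454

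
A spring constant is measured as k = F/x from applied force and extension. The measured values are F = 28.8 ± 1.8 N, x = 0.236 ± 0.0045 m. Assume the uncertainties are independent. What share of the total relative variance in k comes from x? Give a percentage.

8.52%

(δk/k)² = (1·δF/F)² + (-1·δx/x)²
  F term: (1×0.0625)² = 0.00391
  x term: (-1×0.0191)² = 0.000364
Total = 0.00427. Share from x = 0.000364/0.00427 = 0.0852.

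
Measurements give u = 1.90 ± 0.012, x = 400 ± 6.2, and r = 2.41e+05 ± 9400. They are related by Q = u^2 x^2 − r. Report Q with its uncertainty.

Let p = u^2·x^2 = 5.78e+05. δp/p = √((2·δu/u)² + (2·δx/x)²) = √(0.000160 + 0.000961) = 0.0335, so δp = 19300.
Q = p − r: δQ = √(δp² + δr²) = √(3.74e+08 + 8.84e+07) = 21500
Q = 3.37e+05.

(3.37 ± 0.215) × 10^5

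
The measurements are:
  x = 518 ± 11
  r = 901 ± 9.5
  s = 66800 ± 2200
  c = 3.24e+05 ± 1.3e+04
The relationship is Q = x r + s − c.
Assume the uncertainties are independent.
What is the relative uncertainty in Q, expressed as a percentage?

Let p = x·r = 4.67e+05. δp/p = √((1·δx/x)² + (1·δr/r)²) = √(0.000451 + 0.000111) = 0.0237, so δp = 11100.
Q = p + s − c: δQ = √(δp² + δs² + δc²) = √(1.22e+08 + 4.84e+06 + 1.69e+08) = 17200
Q = 2.1e+05, so δQ/Q = 17200/2.1e+05 = 0.0822.

8.22%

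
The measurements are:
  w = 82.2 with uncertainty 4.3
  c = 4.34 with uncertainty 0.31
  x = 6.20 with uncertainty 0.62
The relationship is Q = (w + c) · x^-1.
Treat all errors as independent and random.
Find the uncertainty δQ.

Let u = w + c = 86.5. δu = √(δw² + δc²) = √(18.5 + 0.0961) = 4.31, so δu/u = 0.0498.
Q is then a monomial in u, x:
δQ/Q = √((δu/u)² + (-1·δx/x)²) = √(0.00248 + 0.0100) = 0.112
Q = 14.0, so δQ = 0.112 × 14.0 = 1.56.

1.56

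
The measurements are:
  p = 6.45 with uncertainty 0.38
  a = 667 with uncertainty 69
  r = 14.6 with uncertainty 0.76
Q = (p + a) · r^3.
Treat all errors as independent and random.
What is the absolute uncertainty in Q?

3.91e+05

Let u = p + a = 673. δu = √(δp² + δa²) = √(0.144 + 4760) = 69.0, so δu/u = 0.102.
Q is then a monomial in u, r:
δQ/Q = √((δu/u)² + (3·δr/r)²) = √(0.0105 + 0.0244) = 0.187
Q = 2.1e+06, so δQ = 0.187 × 2.1e+06 = 3.91e+05.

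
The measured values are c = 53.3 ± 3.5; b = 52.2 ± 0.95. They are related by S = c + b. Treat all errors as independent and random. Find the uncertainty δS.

3.63

S is a linear combination, so absolute uncertainties add in quadrature:
  (δc)² = 12.2;  (δb)² = 0.902
δS = √(13.2) = 3.63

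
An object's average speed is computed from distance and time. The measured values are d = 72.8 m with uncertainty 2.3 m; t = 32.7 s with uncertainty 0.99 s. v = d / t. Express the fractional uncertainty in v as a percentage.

Relative error in a monomial: (δv/v)² = Σ (nᵢ · δxᵢ/xᵢ)².
  (1·δd/d)² = (1×0.0316)² = 0.000998;  (-1·δt/t)² = (-1×0.0303)² = 0.000917
δv/v = √(0.00191) = 0.0438

4.38%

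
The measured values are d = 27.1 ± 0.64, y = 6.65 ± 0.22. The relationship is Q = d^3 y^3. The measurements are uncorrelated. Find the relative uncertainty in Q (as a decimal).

Products/powers → add relative errors in quadrature, weighted by exponent:
  (3·δd/d)² = (3×0.0236)² = 0.00502;  (3·δy/y)² = (3×0.0331)² = 0.00985
δQ/Q = √(0.0149) = 0.122

0.122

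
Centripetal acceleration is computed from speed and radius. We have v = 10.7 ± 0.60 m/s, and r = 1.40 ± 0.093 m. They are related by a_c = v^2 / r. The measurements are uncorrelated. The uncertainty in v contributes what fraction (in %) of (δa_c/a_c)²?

(δa_c/a_c)² = (2·δv/v)² + (-1·δr/r)²
  v term: (2×0.0561)² = 0.0126
  r term: (-1×0.0664)² = 0.00441
Total = 0.0170. Share from v = 0.0126/0.0170 = 0.740.

74.0%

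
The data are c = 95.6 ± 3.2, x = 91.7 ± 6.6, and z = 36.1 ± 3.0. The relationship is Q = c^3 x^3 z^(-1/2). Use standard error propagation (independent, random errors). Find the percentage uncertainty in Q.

For a monomial Q ∝ c^3, x^3, z^(-1/2), fractional errors add in quadrature:
  (3·δc/c)² = (3×0.0335)² = 0.0101;  (3·δx/x)² = (3×0.0720)² = 0.0466;  (−½·δz/z)² = (-0.5×0.0831)² = 0.00173
δQ/Q = √(0.0584) = 0.242

24.2%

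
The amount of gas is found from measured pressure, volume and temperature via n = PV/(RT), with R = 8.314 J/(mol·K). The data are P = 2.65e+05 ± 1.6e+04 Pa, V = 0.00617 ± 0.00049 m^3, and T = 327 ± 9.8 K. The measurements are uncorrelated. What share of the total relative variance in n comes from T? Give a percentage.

8.28%

(δn/n)² = (1·δP/P)² + (1·δV/V)² + (-1·δT/T)²
  P term: (1×0.0604)² = 0.00365
  V term: (1×0.0794)² = 0.00631
  T term: (-1×0.0300)² = 0.000898
Total = 0.0109. Share from T = 0.000898/0.0109 = 0.0828.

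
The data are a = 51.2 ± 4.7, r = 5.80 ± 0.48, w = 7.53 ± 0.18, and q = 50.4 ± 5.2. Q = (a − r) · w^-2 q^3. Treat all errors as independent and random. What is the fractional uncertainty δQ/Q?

0.330

Let u = a − r = 45.4. δu = √(δa² + δr²) = √(22.1 + 0.230) = 4.72, so δu/u = 0.104.
Q is then a monomial in u, w, q:
δQ/Q = √((δu/u)² + (-2·δw/w)² + (3·δq/q)²) = √(0.0108 + 0.00229 + 0.0958) = 0.330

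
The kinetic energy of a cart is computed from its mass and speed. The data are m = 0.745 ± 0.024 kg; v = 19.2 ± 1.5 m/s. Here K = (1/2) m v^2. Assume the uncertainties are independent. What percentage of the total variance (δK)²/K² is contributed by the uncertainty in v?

95.9%

(δK/K)² = (1·δm/m)² + (2·δv/v)²
  m term: (1×0.0322)² = 0.00104
  v term: (2×0.0781)² = 0.0244
Total = 0.0255. Share from v = 0.0244/0.0255 = 0.959.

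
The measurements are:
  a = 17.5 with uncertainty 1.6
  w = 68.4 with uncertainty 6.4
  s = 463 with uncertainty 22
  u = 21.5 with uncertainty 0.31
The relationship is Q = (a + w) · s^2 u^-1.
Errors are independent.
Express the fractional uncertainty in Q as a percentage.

Let h = a + w = 85.9. δh = √(δa² + δw²) = √(2.56 + 41.0) = 6.60, so δh/h = 0.0768.
Q is then a monomial in h, s, u:
δQ/Q = √((δh/h)² + (2·δs/s)² + (-1·δu/u)²) = √(0.00590 + 0.00903 + 0.000208) = 0.123

12.3%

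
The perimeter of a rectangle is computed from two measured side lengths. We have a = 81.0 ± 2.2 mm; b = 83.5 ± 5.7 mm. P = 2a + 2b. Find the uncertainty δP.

12.2 mm

For a sum/difference, combine absolute errors in quadrature:
  (2·δa)² = 19.4;  (2·δb)² = 130
δP = √(149) = 12.2 mm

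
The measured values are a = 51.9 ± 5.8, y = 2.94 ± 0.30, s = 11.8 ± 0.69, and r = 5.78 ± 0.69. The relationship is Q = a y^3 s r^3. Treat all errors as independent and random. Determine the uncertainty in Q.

Each factor contributes (exponent × relative error)² to (δQ/Q)²:
  (1·δa/a)² = (1×0.112)² = 0.0125;  (3·δy/y)² = (3×0.102)² = 0.0937;  (1·δs/s)² = (1×0.0585)² = 0.00342;  (3·δr/r)² = (3×0.119)² = 0.128
δQ/Q = √(0.238) = 0.488
Q = 3.01e+06, so δQ = 0.488 × 3.01e+06 = 1.47e+06.

1.47e+06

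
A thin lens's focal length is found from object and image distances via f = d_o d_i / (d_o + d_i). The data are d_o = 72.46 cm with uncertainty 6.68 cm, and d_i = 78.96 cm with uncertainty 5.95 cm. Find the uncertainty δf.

2.27 cm

∂f/∂d_o = (d_i/(d_o+d_i))² = 0.272;  ∂f/∂d_i = (d_o/(d_o+d_i))² = 0.229
δf = √((∂f/∂d_o · δd_o)² + (∂f/∂d_i · δd_i)²) = √(3.30 + 1.86) = 2.27 cm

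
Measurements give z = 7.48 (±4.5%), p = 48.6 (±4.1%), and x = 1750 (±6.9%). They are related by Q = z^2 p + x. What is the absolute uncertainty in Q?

295

Let w = z^2·p = 2720. δw/w = √((2·δz/z)² + (1·δp/p)²) = √(0.00810 + 0.00168) = 0.0989, so δw = 269.
Q = w + x: δQ = √(δw² + δx²) = √(72300 + 14600) = 295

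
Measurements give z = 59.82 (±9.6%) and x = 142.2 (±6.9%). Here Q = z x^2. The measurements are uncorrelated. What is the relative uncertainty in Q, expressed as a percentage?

16.8%

For a monomial Q ∝ z, x^2, fractional errors add in quadrature:
  (1·δz/z)² = (1×0.0960)² = 0.00922;  (2·δx/x)² = (2×0.0690)² = 0.0190
δQ/Q = √(0.0283) = 0.168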